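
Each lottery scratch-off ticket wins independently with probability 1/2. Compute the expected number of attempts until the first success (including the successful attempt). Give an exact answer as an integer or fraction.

2

For a geometric distribution, E[trials] = 1/p = 1/(1/2) = 2.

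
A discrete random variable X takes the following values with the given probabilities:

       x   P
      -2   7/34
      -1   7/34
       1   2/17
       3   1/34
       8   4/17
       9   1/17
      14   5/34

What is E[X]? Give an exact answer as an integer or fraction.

E[X] = (7/34)·(-2) + (7/34)·(-1) + (2/17)·1 + (1/34)·3 + (4/17)·8 + (1/17)·9 + (5/34)·14
     = 69/17

69/17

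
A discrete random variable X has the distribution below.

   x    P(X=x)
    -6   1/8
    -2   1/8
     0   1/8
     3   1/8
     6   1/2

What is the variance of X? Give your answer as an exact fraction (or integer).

1183/64

E[X] = (1/8)·(-6) + (1/8)·(-2) + (1/8)·0 + (1/8)·3 + (1/2)·6 = 19/8
E[X²] = (1/8)·36 + (1/8)·4 + (1/8)·0 + (1/8)·9 + (1/2)·36 = 193/8
Var(X) = 193/8 − (19/8)² = 1183/64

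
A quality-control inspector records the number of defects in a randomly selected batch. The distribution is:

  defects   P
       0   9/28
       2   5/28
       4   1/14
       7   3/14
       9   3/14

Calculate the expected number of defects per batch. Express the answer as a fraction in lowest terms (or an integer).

57/14

E[X] = (9/28)·0 + (5/28)·2 + (1/14)·4 + (3/14)·7 + (3/14)·9
     = 57/14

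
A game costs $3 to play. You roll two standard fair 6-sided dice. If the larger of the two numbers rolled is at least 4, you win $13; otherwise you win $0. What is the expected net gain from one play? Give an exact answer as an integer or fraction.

E[payout] = (1/4)·0 + (3/4)·13 = 39/4
Expected profit = 39/4 − 3 = 27/4

27/4 dollars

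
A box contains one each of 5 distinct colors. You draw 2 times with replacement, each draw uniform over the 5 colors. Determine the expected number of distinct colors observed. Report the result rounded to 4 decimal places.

1.8000

Let Xⱼ=1 if type j appears at least once. P(Xⱼ=1) = 1 − ((5−1)/5)^2 = 9/25.
E[#distinct] = 5·9/25 = 9/5.
≈ 1.8000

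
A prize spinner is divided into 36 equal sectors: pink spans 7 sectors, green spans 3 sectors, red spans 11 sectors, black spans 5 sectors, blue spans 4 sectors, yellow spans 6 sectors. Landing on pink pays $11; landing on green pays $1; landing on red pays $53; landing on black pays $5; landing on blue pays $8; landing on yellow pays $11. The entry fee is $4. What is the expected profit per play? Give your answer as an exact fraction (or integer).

E[payout] = (7/36)·11 + (3/36)·1 + (11/36)·53 + (5/36)·5 + (4/36)·8 + (6/36)·11 = 131/6
Expected profit = 131/6 − 4 = 107/6

107/6 dollars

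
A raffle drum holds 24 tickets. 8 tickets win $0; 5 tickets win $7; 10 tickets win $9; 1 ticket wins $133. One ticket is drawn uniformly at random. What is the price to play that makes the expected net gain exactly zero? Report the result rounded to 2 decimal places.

$10.75

E[payout] = (8/24)·0 + (5/24)·7 + (10/24)·9 + (1/24)·133 = 43/4
Fair fee = E[payout] = 43/4 ≈ $10.75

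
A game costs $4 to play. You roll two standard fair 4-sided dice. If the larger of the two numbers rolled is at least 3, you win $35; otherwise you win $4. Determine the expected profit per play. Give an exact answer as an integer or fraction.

E[payout] = (1/4)·4 + (3/4)·35 = 109/4
Expected profit = 109/4 − 4 = 93/4

93/4 dollars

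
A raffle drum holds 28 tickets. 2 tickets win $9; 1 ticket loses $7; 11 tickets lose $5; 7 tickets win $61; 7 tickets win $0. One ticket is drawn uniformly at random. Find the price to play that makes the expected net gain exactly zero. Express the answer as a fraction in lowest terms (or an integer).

383/28 dollars

E[payout] = (2/28)·9 + (1/28)·(-7) + (11/28)·(-5) + (7/28)·61 + (7/28)·0 = 383/28
Fair fee = E[payout] = 383/28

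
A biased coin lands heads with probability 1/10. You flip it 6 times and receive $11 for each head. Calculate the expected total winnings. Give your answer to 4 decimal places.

E[#heads] = 6·1/10 = 3/5 (linearity over flips).
E[winnings] = 11·3/5 = 33/5.
≈ 6.6000

$6.6000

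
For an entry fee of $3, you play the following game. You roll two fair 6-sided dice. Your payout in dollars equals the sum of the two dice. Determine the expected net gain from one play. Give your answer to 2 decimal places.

Distribution of the sum of the two dice: 2 w.p. 1/36, 3 w.p. 1/18, 4 w.p. 1/12, 5 w.p. 1/9, 6 w.p. 5/36, 7 w.p. 1/6, …
E[payout] = (1/36)·2 + (1/18)·3 + (1/12)·4 + (1/9)·5 + (5/36)·6 + (1/6)·7 + (5/36)·8 + (1/9)·9 + (1/12)·10 + (1/18)·11 + (1/36)·12 = 7
Expected profit = 7 − 3 = 4 ≈ $4.00

$4.00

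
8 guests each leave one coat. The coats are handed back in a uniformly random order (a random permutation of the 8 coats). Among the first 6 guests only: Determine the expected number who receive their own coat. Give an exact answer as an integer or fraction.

Let Xᵢ = 1 if person i gets their own coat. For each i, P(Xᵢ=1) = 1/8.
By linearity of expectation, E[X₁+…+X_6] = 6·(1/8) = 3/4.

3/4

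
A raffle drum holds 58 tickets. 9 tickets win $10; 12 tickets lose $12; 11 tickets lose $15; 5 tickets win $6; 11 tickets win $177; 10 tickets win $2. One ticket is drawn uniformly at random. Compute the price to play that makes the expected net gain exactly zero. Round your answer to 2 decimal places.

E[payout] = (9/58)·10 + (12/58)·(-12) + (11/58)·(-15) + (5/58)·6 + (11/58)·177 + (10/58)·2 = 889/29
Fair fee = E[payout] = 889/29 ≈ $30.66

$30.66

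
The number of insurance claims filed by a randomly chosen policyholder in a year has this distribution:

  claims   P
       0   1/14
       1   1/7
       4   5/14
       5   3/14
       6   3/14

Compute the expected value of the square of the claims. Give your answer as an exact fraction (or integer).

E[X²] = (1/14)·0 + (1/7)·1 + (5/14)·16 + (3/14)·25 + (3/14)·36
     = 265/14

265/14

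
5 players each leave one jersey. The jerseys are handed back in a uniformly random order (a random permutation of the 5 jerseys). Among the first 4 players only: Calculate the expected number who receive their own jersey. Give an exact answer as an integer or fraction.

Let Xᵢ = 1 if person i gets their own jersey. For each i, P(Xᵢ=1) = 1/5.
By linearity of expectation, E[X₁+…+X_4] = 4·(1/5) = 4/5.

4/5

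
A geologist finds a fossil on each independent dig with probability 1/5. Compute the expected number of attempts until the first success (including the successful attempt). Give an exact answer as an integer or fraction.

For a geometric distribution, E[trials] = 1/p = 1/(1/5) = 5.

5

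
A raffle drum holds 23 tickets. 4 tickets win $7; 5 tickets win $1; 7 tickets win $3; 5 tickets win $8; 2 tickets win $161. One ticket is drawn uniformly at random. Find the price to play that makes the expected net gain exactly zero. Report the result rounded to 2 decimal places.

$18.09

E[payout] = (4/23)·7 + (5/23)·1 + (7/23)·3 + (5/23)·8 + (2/23)·161 = 416/23
Fair fee = E[payout] = 416/23 ≈ $18.09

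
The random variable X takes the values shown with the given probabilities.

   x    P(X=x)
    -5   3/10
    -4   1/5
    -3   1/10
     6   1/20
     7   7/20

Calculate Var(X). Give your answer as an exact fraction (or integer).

E[X] = (3/10)·(-5) + (1/5)·(-4) + (1/10)·(-3) + (1/20)·6 + (7/20)·7 = 3/20
E[X²] = (3/10)·25 + (1/5)·16 + (1/10)·9 + (1/20)·36 + (7/20)·49 = 611/20
Var(X) = 611/20 − (3/20)² = 12211/400

12211/400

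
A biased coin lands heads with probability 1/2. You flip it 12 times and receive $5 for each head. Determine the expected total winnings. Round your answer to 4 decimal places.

$30.0000

E[#heads] = 12·1/2 = 6 (linearity over flips).
E[winnings] = 5·6 = 30.
≈ 30.0000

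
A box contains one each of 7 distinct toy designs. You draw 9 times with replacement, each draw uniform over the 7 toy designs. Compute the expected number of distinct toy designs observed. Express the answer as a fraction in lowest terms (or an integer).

Let Xⱼ=1 if type j appears at least once. P(Xⱼ=1) = 1 − ((7−1)/7)^9 = 30275911/40353607.
E[#distinct] = 7·30275911/40353607 = 30275911/5764801.

30275911/5764801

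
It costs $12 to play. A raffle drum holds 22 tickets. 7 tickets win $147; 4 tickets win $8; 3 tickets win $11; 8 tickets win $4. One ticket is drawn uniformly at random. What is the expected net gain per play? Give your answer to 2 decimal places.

E[payout] = (7/22)·147 + (4/22)·8 + (3/22)·11 + (8/22)·4 = 563/11
Expected profit = 563/11 − 12 = 431/11 ≈ $39.18

$39.18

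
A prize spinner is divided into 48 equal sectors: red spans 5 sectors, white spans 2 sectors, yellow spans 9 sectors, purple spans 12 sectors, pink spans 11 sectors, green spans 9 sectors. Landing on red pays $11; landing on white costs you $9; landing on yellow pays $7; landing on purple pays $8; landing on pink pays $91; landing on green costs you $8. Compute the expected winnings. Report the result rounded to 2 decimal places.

$23.44

E[payout] = (5/48)·11 + (2/48)·(-9) + (9/48)·7 + (12/48)·8 + (11/48)·91 + (9/48)·(-8) = 375/16
≈ $23.44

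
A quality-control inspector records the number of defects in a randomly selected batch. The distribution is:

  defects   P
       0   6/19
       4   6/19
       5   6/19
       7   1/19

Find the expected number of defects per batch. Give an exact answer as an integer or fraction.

61/19

E[X] = (6/19)·0 + (6/19)·4 + (6/19)·5 + (1/19)·7
     = 61/19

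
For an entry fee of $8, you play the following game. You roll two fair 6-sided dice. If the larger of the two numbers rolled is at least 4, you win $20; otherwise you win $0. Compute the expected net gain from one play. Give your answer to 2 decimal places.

$7.00

E[payout] = (1/4)·0 + (3/4)·20 = 15
Expected profit = 15 − 8 = 7 ≈ $7.00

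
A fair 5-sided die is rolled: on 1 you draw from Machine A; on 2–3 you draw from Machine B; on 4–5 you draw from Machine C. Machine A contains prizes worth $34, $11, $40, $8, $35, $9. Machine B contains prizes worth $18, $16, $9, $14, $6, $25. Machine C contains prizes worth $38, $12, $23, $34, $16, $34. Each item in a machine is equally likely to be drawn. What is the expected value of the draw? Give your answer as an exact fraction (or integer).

209/10 dollars

E[X | Machine A] = (34 + 11 + 40 + 8 + 35 + 9)/6 = 137/6
E[X | Machine B] = (18 + 16 + 9 + 14 + 6 + 25)/6 = 44/3
E[X | Machine C] = (38 + 12 + 23 + 34 + 16 + 34)/6 = 157/6
E[X] = (1/5)·137/6 + (2/5)·44/3 + (2/5)·157/6 = 209/10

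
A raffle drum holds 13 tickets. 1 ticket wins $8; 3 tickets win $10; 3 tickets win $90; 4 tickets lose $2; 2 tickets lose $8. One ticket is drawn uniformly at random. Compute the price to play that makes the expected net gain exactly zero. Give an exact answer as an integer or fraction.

284/13 dollars

E[payout] = (1/13)·8 + (3/13)·10 + (3/13)·90 + (4/13)·(-2) + (2/13)·(-8) = 284/13
Fair fee = E[payout] = 284/13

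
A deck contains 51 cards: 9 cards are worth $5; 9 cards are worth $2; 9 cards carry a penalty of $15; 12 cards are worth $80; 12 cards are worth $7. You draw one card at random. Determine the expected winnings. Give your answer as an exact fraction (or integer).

E[payout] = (9/51)·5 + (9/51)·2 + (9/51)·(-15) + (12/51)·80 + (12/51)·7 = 324/17

324/17 dollars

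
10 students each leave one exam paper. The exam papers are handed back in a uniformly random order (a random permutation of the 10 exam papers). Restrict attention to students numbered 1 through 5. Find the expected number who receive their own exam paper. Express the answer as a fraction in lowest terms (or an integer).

Let Xᵢ = 1 if person i gets their own exam paper. For each i, P(Xᵢ=1) = 1/10.
By linearity of expectation, E[X₁+…+X_5] = 5·(1/10) = 1/2.

1/2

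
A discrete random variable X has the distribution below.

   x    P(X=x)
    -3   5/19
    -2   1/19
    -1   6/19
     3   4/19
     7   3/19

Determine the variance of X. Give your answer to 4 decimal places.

E[X] = (5/19)·(-3) + (1/19)·(-2) + (6/19)·(-1) + (4/19)·3 + (3/19)·7 = 10/19
E[X²] = (5/19)·9 + (1/19)·4 + (6/19)·1 + (4/19)·9 + (3/19)·49 = 238/19
Var(X) = 238/19 − (10/19)² = 4422/361 ≈ 12.2493

12.2493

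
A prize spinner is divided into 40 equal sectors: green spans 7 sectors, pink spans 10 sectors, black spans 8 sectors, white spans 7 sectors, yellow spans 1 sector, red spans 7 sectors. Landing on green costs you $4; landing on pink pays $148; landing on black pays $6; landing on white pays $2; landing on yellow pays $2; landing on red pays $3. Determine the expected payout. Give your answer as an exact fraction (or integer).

E[payout] = (7/40)·(-4) + (10/40)·148 + (8/40)·6 + (7/40)·2 + (1/40)·2 + (7/40)·3 = 1537/40

1537/40 dollars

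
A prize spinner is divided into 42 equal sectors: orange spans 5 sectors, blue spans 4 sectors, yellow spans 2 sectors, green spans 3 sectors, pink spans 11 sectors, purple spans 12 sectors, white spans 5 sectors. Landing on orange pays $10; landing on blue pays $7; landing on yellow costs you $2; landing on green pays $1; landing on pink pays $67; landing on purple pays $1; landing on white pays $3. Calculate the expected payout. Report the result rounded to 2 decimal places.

$20.02

E[payout] = (5/42)·10 + (4/42)·7 + (2/42)·(-2) + (3/42)·1 + (11/42)·67 + (12/42)·1 + (5/42)·3 = 841/42
≈ $20.02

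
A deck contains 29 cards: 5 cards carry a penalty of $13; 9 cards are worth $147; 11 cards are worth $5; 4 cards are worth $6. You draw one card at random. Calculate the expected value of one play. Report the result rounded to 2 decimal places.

$46.10

E[payout] = (5/29)·(-13) + (9/29)·147 + (11/29)·5 + (4/29)·6 = 1337/29
≈ $46.10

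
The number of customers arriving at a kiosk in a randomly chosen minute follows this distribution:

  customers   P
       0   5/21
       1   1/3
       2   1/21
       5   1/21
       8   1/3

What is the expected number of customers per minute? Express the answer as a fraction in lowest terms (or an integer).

10/3

E[X] = (5/21)·0 + (1/3)·1 + (1/21)·2 + (1/21)·5 + (1/3)·8
     = 10/3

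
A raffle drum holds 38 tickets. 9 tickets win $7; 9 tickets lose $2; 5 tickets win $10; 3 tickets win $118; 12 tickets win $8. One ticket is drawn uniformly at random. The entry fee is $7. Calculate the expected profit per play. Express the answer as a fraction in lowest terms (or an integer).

E[payout] = (9/38)·7 + (9/38)·(-2) + (5/38)·10 + (3/38)·118 + (12/38)·8 = 545/38
Expected profit = 545/38 − 7 = 279/38

279/38 dollars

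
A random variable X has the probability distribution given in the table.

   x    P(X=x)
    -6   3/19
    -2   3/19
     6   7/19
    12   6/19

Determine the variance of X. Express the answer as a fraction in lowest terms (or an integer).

E[X] = (3/19)·(-6) + (3/19)·(-2) + (7/19)·6 + (6/19)·12 = 90/19
E[X²] = (3/19)·36 + (3/19)·4 + (7/19)·36 + (6/19)·144 = 1236/19
Var(X) = 1236/19 − (90/19)² = 15384/361

15384/361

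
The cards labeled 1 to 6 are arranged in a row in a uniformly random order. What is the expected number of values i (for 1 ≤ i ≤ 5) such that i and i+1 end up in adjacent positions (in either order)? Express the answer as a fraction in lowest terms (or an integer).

For each i ∈ {1,…,5}, let Xᵢ = 1 if i and i+1 are adjacent. P(Xᵢ=1) = 2·(6−1)!/6! = 2/6.
By linearity, E[ΣXᵢ] = (5)·(2/6) = 5/3.

5/3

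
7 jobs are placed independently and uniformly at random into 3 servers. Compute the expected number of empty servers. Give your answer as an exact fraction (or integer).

128/729

Let Xⱼ=1 if server j is empty. P(Xⱼ=1) = ((3-1)/3)^7 = 128/2187.
By linearity, E[#empty] = 3·128/2187 = 128/729.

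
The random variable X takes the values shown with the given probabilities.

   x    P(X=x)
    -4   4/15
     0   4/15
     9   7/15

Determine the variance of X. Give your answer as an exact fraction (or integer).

E[X] = (4/15)·(-4) + (4/15)·0 + (7/15)·9 = 47/15
E[X²] = (4/15)·16 + (4/15)·0 + (7/15)·81 = 631/15
Var(X) = 631/15 − (47/15)² = 7256/225

7256/225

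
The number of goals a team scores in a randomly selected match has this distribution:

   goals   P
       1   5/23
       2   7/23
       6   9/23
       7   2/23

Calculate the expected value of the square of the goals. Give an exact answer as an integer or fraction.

455/23

E[X²] = (5/23)·1 + (7/23)·4 + (9/23)·36 + (2/23)·49
     = 455/23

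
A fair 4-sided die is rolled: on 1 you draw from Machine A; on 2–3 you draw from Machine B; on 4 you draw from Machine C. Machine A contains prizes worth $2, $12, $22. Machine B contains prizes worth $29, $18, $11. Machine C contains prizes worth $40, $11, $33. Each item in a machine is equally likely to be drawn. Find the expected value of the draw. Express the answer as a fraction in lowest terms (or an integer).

E[X | Machine A] = (2 + 12 + 22)/3 = 12
E[X | Machine B] = (29 + 18 + 11)/3 = 58/3
E[X | Machine C] = (40 + 11 + 33)/3 = 28
E[X] = (1/4)·12 + (1/2)·58/3 + (1/4)·28 = 59/3

59/3 dollars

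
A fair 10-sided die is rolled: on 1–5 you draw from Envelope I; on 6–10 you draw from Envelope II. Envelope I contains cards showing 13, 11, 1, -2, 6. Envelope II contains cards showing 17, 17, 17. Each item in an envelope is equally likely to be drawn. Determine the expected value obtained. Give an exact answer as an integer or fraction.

57/5

E[X | Envelope I] = (13 + 11 + 1 − 2 + 6)/5 = 29/5
E[X | Envelope II] = (17 + 17 + 17)/3 = 17
E[X] = (1/2)·29/5 + (1/2)·17 = 57/5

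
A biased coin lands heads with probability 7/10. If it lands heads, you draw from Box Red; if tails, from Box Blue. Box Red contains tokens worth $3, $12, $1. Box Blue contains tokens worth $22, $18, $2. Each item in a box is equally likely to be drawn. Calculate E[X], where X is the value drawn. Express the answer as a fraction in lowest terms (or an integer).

E[X | Box Red] = (3 + 12 + 1)/3 = 16/3
E[X | Box Blue] = (22 + 18 + 2)/3 = 14
E[X] = (7/10)·16/3 + (3/10)·14 = 119/15

119/15 dollars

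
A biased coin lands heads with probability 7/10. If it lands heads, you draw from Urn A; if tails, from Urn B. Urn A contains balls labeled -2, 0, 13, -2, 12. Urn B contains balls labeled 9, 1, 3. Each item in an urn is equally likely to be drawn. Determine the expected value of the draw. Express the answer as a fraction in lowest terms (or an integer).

E[X | Urn A] = (-2 + 0 + 13 − 2 + 12)/5 = 21/5
E[X | Urn B] = (9 + 1 + 3)/3 = 13/3
E[X] = (7/10)·21/5 + (3/10)·13/3 = 106/25

106/25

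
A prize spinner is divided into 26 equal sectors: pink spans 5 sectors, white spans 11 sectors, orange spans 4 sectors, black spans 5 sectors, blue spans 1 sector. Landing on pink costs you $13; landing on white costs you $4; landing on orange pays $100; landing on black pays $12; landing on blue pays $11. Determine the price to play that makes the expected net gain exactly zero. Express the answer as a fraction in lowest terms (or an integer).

E[payout] = (5/26)·(-13) + (11/26)·(-4) + (4/26)·100 + (5/26)·12 + (1/26)·11 = 181/13
Fair fee = E[payout] = 181/13

181/13 dollars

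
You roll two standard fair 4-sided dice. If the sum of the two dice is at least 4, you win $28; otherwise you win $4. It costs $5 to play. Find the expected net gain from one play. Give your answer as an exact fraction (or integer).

E[payout] = (3/16)·4 + (13/16)·28 = 47/2
Expected profit = 47/2 − 5 = 37/2

37/2 dollars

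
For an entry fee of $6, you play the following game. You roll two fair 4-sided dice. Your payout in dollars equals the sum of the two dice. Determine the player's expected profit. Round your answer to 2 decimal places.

Distribution of the sum of the two dice: 2 w.p. 1/16, 3 w.p. 1/8, 4 w.p. 3/16, 5 w.p. 1/4, 6 w.p. 3/16, 7 w.p. 1/8, …
E[payout] = (1/16)·2 + (1/8)·3 + (3/16)·4 + (1/4)·5 + (3/16)·6 + (1/8)·7 + (1/16)·8 = 5
Expected profit = 5 − 6 = -1 ≈ -$1.00

-$1.00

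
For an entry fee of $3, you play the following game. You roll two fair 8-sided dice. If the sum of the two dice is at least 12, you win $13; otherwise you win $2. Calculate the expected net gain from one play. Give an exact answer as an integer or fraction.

E[payout] = (49/64)·2 + (15/64)·13 = 293/64
Expected profit = 293/64 − 3 = 101/64

101/64 dollars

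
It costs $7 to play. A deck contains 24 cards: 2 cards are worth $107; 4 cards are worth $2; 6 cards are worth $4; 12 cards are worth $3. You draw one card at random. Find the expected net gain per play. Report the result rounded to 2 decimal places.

E[payout] = (2/24)·107 + (4/24)·2 + (6/24)·4 + (12/24)·3 = 47/4
Expected profit = 47/4 − 7 = 19/4 ≈ $4.75

$4.75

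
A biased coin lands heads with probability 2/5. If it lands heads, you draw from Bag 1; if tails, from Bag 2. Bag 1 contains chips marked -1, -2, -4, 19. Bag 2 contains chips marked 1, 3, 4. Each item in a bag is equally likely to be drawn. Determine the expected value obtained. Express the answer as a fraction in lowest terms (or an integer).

14/5

E[X | Bag 1] = (-1 − 2 − 4 + 19)/4 = 3
E[X | Bag 2] = (1 + 3 + 4)/3 = 8/3
E[X] = (2/5)·3 + (3/5)·8/3 = 14/5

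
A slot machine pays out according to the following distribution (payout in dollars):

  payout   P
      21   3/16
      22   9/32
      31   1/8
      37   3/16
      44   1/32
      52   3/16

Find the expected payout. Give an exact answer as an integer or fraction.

E[X] = (3/16)·21 + (9/32)·22 + (1/8)·31 + (3/16)·37 + (1/32)·44 + (3/16)·52
     = 513/16

513/16 dollars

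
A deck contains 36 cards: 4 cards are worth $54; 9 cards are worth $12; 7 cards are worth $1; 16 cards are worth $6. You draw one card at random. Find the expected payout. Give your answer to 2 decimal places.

E[payout] = (4/36)·54 + (9/36)·12 + (7/36)·1 + (16/36)·6 = 427/36
≈ $11.86

$11.86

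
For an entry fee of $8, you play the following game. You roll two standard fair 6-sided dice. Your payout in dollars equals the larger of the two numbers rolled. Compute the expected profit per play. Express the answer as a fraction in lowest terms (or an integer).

-127/36 dollars

Distribution of the larger of the two numbers rolled: 1 w.p. 1/36, 2 w.p. 1/12, 3 w.p. 5/36, 4 w.p. 7/36, 5 w.p. 1/4, 6 w.p. 11/36
E[payout] = (1/36)·1 + (1/12)·2 + (5/36)·3 + (7/36)·4 + (1/4)·5 + (11/36)·6 = 161/36
Expected profit = 161/36 − 8 = -127/36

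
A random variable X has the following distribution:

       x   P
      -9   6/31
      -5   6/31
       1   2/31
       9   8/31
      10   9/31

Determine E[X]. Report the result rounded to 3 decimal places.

E[X] = (6/31)·(-9) + (6/31)·(-5) + (2/31)·1 + (8/31)·9 + (9/31)·10
     = 80/31 ≈ 2.581

2.581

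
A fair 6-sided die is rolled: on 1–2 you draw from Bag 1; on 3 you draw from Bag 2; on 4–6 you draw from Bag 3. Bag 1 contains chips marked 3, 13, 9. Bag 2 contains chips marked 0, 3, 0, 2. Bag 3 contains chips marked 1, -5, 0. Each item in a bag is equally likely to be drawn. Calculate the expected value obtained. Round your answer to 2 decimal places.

E[X | Bag 1] = (3 + 13 + 9)/3 = 25/3
E[X | Bag 2] = (0 + 3 + 0 + 2)/4 = 5/4
E[X | Bag 3] = (1 − 5 + 0)/3 = -4/3
E[X] = (1/3)·25/3 + (1/6)·5/4 + (1/2)·(-4/3) = 167/72 ≈ 2.32

2.32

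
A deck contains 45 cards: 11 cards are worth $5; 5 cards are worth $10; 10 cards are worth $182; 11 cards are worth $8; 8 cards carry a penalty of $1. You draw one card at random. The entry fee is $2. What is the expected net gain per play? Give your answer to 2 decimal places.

E[payout] = (11/45)·5 + (5/45)·10 + (10/45)·182 + (11/45)·8 + (8/45)·(-1) = 401/9
Expected profit = 401/9 − 2 = 383/9 ≈ $42.56

$42.56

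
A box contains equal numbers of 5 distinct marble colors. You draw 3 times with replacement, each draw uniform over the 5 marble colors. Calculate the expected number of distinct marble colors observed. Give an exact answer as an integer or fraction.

61/25

Let Xⱼ=1 if type j appears at least once. P(Xⱼ=1) = 1 − ((5−1)/5)^3 = 61/125.
E[#distinct] = 5·61/125 = 61/25.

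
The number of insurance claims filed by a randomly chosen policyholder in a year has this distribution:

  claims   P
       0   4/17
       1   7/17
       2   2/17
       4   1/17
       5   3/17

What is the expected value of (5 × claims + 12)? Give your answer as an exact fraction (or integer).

354/17

E[5x+12] = (4/17)·12 + (7/17)·17 + (2/17)·22 + (1/17)·32 + (3/17)·37
     = 354/17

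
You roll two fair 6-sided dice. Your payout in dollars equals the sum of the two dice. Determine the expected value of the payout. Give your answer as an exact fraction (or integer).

$7

Distribution of the sum of the two dice: 2 w.p. 1/36, 3 w.p. 1/18, 4 w.p. 1/12, 5 w.p. 1/9, 6 w.p. 5/36, 7 w.p. 1/6, …
E[payout] = (1/36)·2 + (1/18)·3 + (1/12)·4 + (1/9)·5 + (5/36)·6 + (1/6)·7 + (5/36)·8 + (1/9)·9 + (1/12)·10 + (1/18)·11 + (1/36)·12 = 7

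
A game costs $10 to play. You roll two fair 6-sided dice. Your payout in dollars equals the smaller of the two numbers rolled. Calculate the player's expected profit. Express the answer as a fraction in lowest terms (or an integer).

-269/36 dollars

Distribution of the smaller of the two numbers rolled: 1 w.p. 11/36, 2 w.p. 1/4, 3 w.p. 7/36, 4 w.p. 5/36, 5 w.p. 1/12, 6 w.p. 1/36
E[payout] = (11/36)·1 + (1/4)·2 + (7/36)·3 + (5/36)·4 + (1/12)·5 + (1/36)·6 = 91/36
Expected profit = 91/36 − 10 = -269/36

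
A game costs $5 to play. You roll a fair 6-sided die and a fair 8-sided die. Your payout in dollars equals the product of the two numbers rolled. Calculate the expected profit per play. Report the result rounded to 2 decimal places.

Distribution of the product of the two numbers rolled: 1 w.p. 1/48, 2 w.p. 1/24, 3 w.p. 1/24, 4 w.p. 1/16, 5 w.p. 1/24, 6 w.p. 1/12, …
E[payout] = (1/48)·1 + (1/24)·2 + (1/24)·3 + (1/16)·4 + (1/24)·5 + (1/12)·6 + (1/48)·7 + (1/16)·8 + (1/48)·9 + (1/24)·10 + (1/12)·12 + (1/48)·14 + (1/24)·15 + (1/24)·16 + (1/24)·18 + (1/24)·20 + (1/48)·21 + (1/16)·24 + (1/48)·25 + (1/48)·28 + (1/24)·30 + (1/48)·32 + (1/48)·35 + (1/48)·36 + (1/48)·40 + (1/48)·42 + (1/48)·48 = 63/4
Expected profit = 63/4 − 5 = 43/4 ≈ $10.75

$10.75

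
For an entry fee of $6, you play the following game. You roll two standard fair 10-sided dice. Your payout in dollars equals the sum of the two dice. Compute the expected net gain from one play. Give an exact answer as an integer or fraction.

$5

Distribution of the sum of the two dice: 2 w.p. 1/100, 3 w.p. 1/50, 4 w.p. 3/100, 5 w.p. 1/25, 6 w.p. 1/20, 7 w.p. 3/50, …
E[payout] = (1/100)·2 + (1/50)·3 + (3/100)·4 + (1/25)·5 + (1/20)·6 + (3/50)·7 + (7/100)·8 + (2/25)·9 + (9/100)·10 + (1/10)·11 + (9/100)·12 + (2/25)·13 + (7/100)·14 + (3/50)·15 + (1/20)·16 + (1/25)·17 + (3/100)·18 + (1/50)·19 + (1/100)·20 = 11
Expected profit = 11 − 6 = 5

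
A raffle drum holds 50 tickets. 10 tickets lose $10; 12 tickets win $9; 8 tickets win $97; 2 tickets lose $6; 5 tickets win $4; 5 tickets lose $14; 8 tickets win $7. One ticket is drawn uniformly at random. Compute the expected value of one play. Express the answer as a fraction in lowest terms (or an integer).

E[payout] = (10/50)·(-10) + (12/50)·9 + (8/50)·97 + (2/50)·(-6) + (5/50)·4 + (5/50)·(-14) + (8/50)·7 = 389/25

389/25 dollars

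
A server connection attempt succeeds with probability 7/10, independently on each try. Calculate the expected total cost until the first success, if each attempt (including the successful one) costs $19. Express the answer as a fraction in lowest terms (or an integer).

E[#attempts] = 1/p = 10/7; E[cost] = 19·10/7 = 190/7.

190/7 dollars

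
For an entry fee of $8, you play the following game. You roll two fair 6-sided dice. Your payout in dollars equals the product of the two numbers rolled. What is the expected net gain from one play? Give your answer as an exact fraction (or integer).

Distribution of the product of the two numbers rolled: 1 w.p. 1/36, 2 w.p. 1/18, 3 w.p. 1/18, 4 w.p. 1/12, 5 w.p. 1/18, 6 w.p. 1/9, …
E[payout] = (1/36)·1 + (1/18)·2 + (1/18)·3 + (1/12)·4 + (1/18)·5 + (1/9)·6 + (1/18)·8 + (1/36)·9 + (1/18)·10 + (1/9)·12 + (1/18)·15 + (1/36)·16 + (1/18)·18 + (1/18)·20 + (1/18)·24 + (1/36)·25 + (1/18)·30 + (1/36)·36 = 49/4
Expected profit = 49/4 − 8 = 17/4

17/4 dollars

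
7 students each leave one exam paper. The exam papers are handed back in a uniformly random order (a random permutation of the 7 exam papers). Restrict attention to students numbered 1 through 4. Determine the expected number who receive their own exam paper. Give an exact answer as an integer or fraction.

4/7

Let Xᵢ = 1 if person i gets their own exam paper. For each i, P(Xᵢ=1) = 1/7.
By linearity of expectation, E[X₁+…+X_4] = 4·(1/7) = 4/7.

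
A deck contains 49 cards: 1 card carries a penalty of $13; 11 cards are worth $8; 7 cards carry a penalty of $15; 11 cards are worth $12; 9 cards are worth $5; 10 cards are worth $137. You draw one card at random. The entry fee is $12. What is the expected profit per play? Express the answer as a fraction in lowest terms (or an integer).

E[payout] = (1/49)·(-13) + (11/49)·8 + (7/49)·(-15) + (11/49)·12 + (9/49)·5 + (10/49)·137 = 1517/49
Expected profit = 1517/49 − 12 = 929/49

929/49 dollars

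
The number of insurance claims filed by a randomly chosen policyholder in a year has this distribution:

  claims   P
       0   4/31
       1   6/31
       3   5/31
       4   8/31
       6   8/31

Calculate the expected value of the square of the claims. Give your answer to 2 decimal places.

E[X²] = (4/31)·0 + (6/31)·1 + (5/31)·9 + (8/31)·16 + (8/31)·36
     = 467/31 ≈ 15.06

15.06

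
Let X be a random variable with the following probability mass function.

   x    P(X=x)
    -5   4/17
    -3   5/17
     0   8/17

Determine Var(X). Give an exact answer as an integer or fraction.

E[X] = (4/17)·(-5) + (5/17)·(-3) + (8/17)·0 = -35/17
E[X²] = (4/17)·25 + (5/17)·9 + (8/17)·0 = 145/17
Var(X) = 145/17 − (-35/17)² = 1240/289

1240/289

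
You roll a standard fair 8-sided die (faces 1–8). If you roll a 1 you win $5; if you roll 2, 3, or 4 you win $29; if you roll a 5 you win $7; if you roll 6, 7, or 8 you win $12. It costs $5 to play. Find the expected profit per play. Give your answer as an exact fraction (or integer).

E[payout] = (1/8)·5 + (1/8)·7 + (3/8)·12 + (3/8)·29 = 135/8
Expected profit = 135/8 − 5 = 95/8

95/8 dollars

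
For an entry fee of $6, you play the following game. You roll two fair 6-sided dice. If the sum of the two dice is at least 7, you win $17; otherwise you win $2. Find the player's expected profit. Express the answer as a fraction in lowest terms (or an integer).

19/4 dollars

E[payout] = (5/12)·2 + (7/12)·17 = 43/4
Expected profit = 43/4 − 6 = 19/4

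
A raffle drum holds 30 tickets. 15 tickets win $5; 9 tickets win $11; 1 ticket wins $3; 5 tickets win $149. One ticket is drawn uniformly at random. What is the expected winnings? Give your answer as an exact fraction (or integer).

E[payout] = (15/30)·5 + (9/30)·11 + (1/30)·3 + (5/30)·149 = 461/15

461/15 dollars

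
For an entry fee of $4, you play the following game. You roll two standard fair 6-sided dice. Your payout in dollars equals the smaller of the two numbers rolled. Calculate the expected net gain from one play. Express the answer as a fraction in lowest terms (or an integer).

-53/36 dollars

Distribution of the smaller of the two numbers rolled: 1 w.p. 11/36, 2 w.p. 1/4, 3 w.p. 7/36, 4 w.p. 5/36, 5 w.p. 1/12, 6 w.p. 1/36
E[payout] = (11/36)·1 + (1/4)·2 + (7/36)·3 + (5/36)·4 + (1/12)·5 + (1/36)·6 = 91/36
Expected profit = 91/36 − 4 = -53/36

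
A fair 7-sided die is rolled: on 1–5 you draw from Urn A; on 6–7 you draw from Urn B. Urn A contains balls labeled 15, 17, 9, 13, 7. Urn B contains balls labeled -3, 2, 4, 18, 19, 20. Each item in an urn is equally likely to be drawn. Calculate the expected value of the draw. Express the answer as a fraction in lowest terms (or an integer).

E[X | Urn A] = (15 + 17 + 9 + 13 + 7)/5 = 61/5
E[X | Urn B] = (-3 + 2 + 4 + 18 + 19 + 20)/6 = 10
E[X] = (5/7)·61/5 + (2/7)·10 = 81/7

81/7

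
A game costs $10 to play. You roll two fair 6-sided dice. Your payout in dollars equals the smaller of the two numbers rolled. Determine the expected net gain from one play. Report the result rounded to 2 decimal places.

-$7.47

Distribution of the smaller of the two numbers rolled: 1 w.p. 11/36, 2 w.p. 1/4, 3 w.p. 7/36, 4 w.p. 5/36, 5 w.p. 1/12, 6 w.p. 1/36
E[payout] = (11/36)·1 + (1/4)·2 + (7/36)·3 + (5/36)·4 + (1/12)·5 + (1/36)·6 = 91/36
Expected profit = 91/36 − 10 = -269/36 ≈ -$7.47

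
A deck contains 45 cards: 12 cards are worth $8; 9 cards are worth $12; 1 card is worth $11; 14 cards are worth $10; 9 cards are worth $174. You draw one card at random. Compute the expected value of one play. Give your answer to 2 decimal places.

E[payout] = (12/45)·8 + (9/45)·12 + (1/45)·11 + (14/45)·10 + (9/45)·174 = 1921/45
≈ $42.69

$42.69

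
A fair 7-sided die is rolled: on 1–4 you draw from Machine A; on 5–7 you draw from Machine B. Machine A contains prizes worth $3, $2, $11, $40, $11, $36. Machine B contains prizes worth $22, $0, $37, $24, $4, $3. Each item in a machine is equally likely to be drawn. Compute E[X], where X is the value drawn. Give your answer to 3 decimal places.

$16.238

E[X | Machine A] = (3 + 2 + 11 + 40 + 11 + 36)/6 = 103/6
E[X | Machine B] = (22 + 0 + 37 + 24 + 4 + 3)/6 = 15
E[X] = (4/7)·103/6 + (3/7)·15 = 341/21 ≈ 16.238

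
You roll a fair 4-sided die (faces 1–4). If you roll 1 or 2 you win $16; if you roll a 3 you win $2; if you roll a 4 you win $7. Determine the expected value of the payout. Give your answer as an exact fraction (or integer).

E[payout] = (1/4)·2 + (1/4)·7 + (1/2)·16 = 41/4

41/4 dollars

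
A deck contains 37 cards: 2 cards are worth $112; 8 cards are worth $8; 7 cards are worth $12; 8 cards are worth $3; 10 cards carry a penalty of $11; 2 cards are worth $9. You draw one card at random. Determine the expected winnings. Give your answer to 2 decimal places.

E[payout] = (2/37)·112 + (8/37)·8 + (7/37)·12 + (8/37)·3 + (10/37)·(-11) + (2/37)·9 = 304/37
≈ $8.22

$8.22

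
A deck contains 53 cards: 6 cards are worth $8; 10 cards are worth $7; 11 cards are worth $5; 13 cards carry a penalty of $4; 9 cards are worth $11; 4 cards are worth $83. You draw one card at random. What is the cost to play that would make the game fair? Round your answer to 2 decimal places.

$10.42

E[payout] = (6/53)·8 + (10/53)·7 + (11/53)·5 + (13/53)·(-4) + (9/53)·11 + (4/53)·83 = 552/53
Fair fee = E[payout] = 552/53 ≈ $10.42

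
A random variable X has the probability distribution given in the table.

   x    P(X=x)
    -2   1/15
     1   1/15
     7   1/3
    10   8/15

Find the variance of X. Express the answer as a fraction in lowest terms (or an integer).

E[X] = (1/15)·(-2) + (1/15)·1 + (1/3)·7 + (8/15)·10 = 38/5
E[X²] = (1/15)·4 + (1/15)·1 + (1/3)·49 + (8/15)·100 = 70
Var(X) = 70 − (38/5)² = 306/25

306/25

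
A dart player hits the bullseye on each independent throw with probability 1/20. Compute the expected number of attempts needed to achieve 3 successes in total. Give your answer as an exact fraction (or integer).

By linearity (sum of 3 independent geometric waits), E[trials] = 3/p = 3/(1/20) = 60.

60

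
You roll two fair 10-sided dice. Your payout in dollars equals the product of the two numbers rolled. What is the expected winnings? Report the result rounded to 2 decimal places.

$30.25

Distribution of the product of the two numbers rolled: 1 w.p. 1/100, 2 w.p. 1/50, 3 w.p. 1/50, 4 w.p. 3/100, 5 w.p. 1/50, 6 w.p. 1/25, …
E[payout] = (1/100)·1 + (1/50)·2 + (1/50)·3 + (3/100)·4 + (1/50)·5 + (1/25)·6 + (1/50)·7 + (1/25)·8 + (3/100)·9 + (1/25)·10 + (1/25)·12 + (1/50)·14 + (1/50)·15 + (3/100)·16 + (1/25)·18 + (1/25)·20 + (1/50)·21 + (1/25)·24 + (1/100)·25 + (1/50)·27 + (1/50)·28 + (1/25)·30 + (1/50)·32 + (1/50)·35 + (3/100)·36 + (1/25)·40 + (1/50)·42 + (1/50)·45 + (1/50)·48 + (1/100)·49 + (1/50)·50 + (1/50)·54 + (1/50)·56 + (1/50)·60 + (1/50)·63 + (1/100)·64 + (1/50)·70 + (1/50)·72 + (1/50)·80 + (1/100)·81 + (1/50)·90 + (1/100)·100 = 121/4
≈ $30.25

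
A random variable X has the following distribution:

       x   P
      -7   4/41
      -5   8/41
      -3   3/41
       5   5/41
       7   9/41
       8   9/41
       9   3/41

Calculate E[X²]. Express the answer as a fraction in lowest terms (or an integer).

1808/41

E[X²] = (4/41)·49 + (8/41)·25 + (3/41)·9 + (5/41)·25 + (9/41)·49 + (9/41)·64 + (3/41)·81
     = 1808/41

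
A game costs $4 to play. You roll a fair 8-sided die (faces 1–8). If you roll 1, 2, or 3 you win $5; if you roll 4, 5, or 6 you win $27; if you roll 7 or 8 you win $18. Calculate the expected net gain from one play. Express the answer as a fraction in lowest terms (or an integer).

E[payout] = (3/8)·5 + (1/4)·18 + (3/8)·27 = 33/2
Expected profit = 33/2 − 4 = 25/2

25/2 dollars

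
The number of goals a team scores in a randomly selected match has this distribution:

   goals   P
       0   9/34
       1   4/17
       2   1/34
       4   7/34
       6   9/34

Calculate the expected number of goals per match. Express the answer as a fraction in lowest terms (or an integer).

E[X] = (9/34)·0 + (4/17)·1 + (1/34)·2 + (7/34)·4 + (9/34)·6
     = 46/17

46/17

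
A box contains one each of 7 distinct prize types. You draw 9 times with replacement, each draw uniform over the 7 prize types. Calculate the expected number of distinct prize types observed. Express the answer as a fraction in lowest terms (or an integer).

30275911/5764801

Let Xⱼ=1 if type j appears at least once. P(Xⱼ=1) = 1 − ((7−1)/7)^9 = 30275911/40353607.
E[#distinct] = 7·30275911/40353607 = 30275911/5764801.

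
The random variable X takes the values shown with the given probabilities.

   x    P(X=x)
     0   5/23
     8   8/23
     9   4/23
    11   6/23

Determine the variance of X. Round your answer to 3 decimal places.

E[X] = (5/23)·0 + (8/23)·8 + (4/23)·9 + (6/23)·11 = 166/23
E[X²] = (5/23)·0 + (8/23)·64 + (4/23)·81 + (6/23)·121 = 1562/23
Var(X) = 1562/23 − (166/23)² = 8370/529 ≈ 15.822

15.822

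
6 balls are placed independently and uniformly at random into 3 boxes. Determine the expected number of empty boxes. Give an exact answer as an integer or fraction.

Let Xⱼ=1 if box j is empty. P(Xⱼ=1) = ((3-1)/3)^6 = 64/729.
By linearity, E[#empty] = 3·64/729 = 64/243.

64/243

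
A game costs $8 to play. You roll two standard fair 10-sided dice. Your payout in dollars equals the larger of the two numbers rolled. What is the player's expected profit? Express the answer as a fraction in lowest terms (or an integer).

Distribution of the larger of the two numbers rolled: 1 w.p. 1/100, 2 w.p. 3/100, 3 w.p. 1/20, 4 w.p. 7/100, 5 w.p. 9/100, 6 w.p. 11/100, …
E[payout] = (1/100)·1 + (3/100)·2 + (1/20)·3 + (7/100)·4 + (9/100)·5 + (11/100)·6 + (13/100)·7 + (3/20)·8 + (17/100)·9 + (19/100)·10 = 143/20
Expected profit = 143/20 − 8 = -17/20

-17/20 dollars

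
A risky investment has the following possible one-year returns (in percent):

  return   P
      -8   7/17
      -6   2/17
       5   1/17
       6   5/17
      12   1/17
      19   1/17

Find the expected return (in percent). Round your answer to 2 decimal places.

E[X] = (7/17)·(-8) + (2/17)·(-6) + (1/17)·5 + (5/17)·6 + (1/17)·12 + (1/17)·19
     = -2/17 ≈ -0.12

-0.12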